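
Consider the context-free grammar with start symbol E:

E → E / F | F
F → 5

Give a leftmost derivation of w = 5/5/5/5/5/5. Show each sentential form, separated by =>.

E => E/F   [E → E / F]
E/F => E/F/F   [E → E / F]
E/F/F => E/F/F/F   [E → E / F]
E/F/F/F => E/F/F/F/F   [E → E / F]
E/F/F/F/F => E/F/F/F/F/F   [E → E / F]
E/F/F/F/F/F => F/F/F/F/F/F   [E → F]
F/F/F/F/F/F => 5/F/F/F/F/F   [F → 5]
5/F/F/F/F/F => 5/5/F/F/F/F   [F → 5]
5/5/F/F/F/F => 5/5/5/F/F/F   [F → 5]
5/5/5/F/F/F => 5/5/5/5/F/F   [F → 5]
5/5/5/5/F/F => 5/5/5/5/5/F   [F → 5]
5/5/5/5/5/F => 5/5/5/5/5/5   [F → 5]

E => E/F => E/F/F => E/F/F/F => E/F/F/F/F => E/F/F/F/F/F => F/F/F/F/F/F => 5/F/F/F/F/F => 5/5/F/F/F/F => 5/5/5/F/F/F => 5/5/5/5/F/F => 5/5/5/5/5/F => 5/5/5/5/5/5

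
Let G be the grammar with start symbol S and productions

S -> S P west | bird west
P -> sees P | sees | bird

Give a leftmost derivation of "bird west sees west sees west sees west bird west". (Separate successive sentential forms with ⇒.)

S ⇒ S P west ⇒ S P west P west ⇒ S P west P west P west ⇒ S P west P west P west P west ⇒ bird west P west P west P west P west ⇒ bird west sees west P west P west P west ⇒ bird west sees west sees west P west P west ⇒ bird west sees west sees west sees west P west ⇒ bird west sees west sees west sees west bird west

S ⇒ S P west   [S -> S P west]
S P west ⇒ S P west P west   [S -> S P west]
S P west P west ⇒ S P west P west P west   [S -> S P west]
S P west P west P west ⇒ S P west P west P west P west   [S -> S P west]
S P west P west P west P west ⇒ bird west P west P west P west P west   [S -> bird west]
bird west P west P west P west P west ⇒ bird west sees west P west P west P west   [P -> sees]
bird west sees west P west P west P west ⇒ bird west sees west sees west P west P west   [P -> sees]
bird west sees west sees west P west P west ⇒ bird west sees west sees west sees west P west   [P -> sees]
bird west sees west sees west sees west P west ⇒ bird west sees west sees west sees west bird west   [P -> bird]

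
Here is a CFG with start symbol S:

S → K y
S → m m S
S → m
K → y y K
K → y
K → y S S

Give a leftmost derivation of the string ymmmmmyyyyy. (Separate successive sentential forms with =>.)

S=>Ky=>ySSy=>ymSy=>ymmmSy=>ymmmmmSy=>ymmmmmKyy=>ymmmmmyyKyy=>ymmmmmyyyyy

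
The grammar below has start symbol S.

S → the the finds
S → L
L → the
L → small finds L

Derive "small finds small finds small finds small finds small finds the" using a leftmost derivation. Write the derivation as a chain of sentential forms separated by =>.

S => L => small finds L => small finds small finds L => small finds small finds small finds L => small finds small finds small finds small finds L => small finds small finds small finds small finds small finds L => small finds small finds small finds small finds small finds the

S => L   [S → L]
L => small finds L   [L → small finds L]
small finds L => small finds small finds L   [L → small finds L]
small finds small finds L => small finds small finds small finds L   [L → small finds L]
small finds small finds small finds L => small finds small finds small finds small finds L   [L → small finds L]
small finds small finds small finds small finds L => small finds small finds small finds small finds small finds L   [L → small finds L]
small finds small finds small finds small finds small finds L => small finds small finds small finds small finds small finds the   [L → the]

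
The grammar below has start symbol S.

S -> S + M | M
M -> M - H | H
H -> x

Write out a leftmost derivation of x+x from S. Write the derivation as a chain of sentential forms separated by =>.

S => S+M => M+M => H+M => x+M => x+H => x+x

S => S+M   [S -> S + M]
S+M => M+M   [S -> M]
M+M => H+M   [M -> H]
H+M => x+M   [H -> x]
x+M => x+H   [M -> H]
x+H => x+x   [H -> x]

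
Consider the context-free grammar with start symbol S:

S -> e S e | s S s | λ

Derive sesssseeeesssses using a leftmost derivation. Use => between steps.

S=>sSs=>seSes=>sesSses=>sessSsses=>sesssSssses=>sessssSsssses=>sesssseSesssses=>sesssseeSeesssses=>sesssseeeesssses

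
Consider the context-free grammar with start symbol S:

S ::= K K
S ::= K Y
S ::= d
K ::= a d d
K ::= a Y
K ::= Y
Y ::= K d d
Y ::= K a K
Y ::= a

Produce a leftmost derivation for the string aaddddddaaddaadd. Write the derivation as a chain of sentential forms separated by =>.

S => KK   [S ::= K K]
KK => YK   [K ::= Y]
YK => KddK   [Y ::= K d d]
KddK => aYddK   [K ::= a Y]
aYddK => aKddddK   [Y ::= K d d]
aKddddK => aaddddddK   [K ::= a d d]
aaddddddK => aaddddddaY   [K ::= a Y]
aaddddddaY => aaddddddaKaK   [Y ::= K a K]
aaddddddaKaK => aaddddddaaddaK   [K ::= a d d]
aaddddddaaddaK => aaddddddaaddaadd   [K ::= a d d]

S => KK => YK => KddK => aYddK => aKddddK => aaddddddK => aaddddddaY => aaddddddaKaK => aaddddddaaddaK => aaddddddaaddaadd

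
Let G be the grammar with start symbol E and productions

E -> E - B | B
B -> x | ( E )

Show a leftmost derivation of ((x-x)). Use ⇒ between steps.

E ⇒ B ⇒ (E) ⇒ (B) ⇒ ((E)) ⇒ ((E-B)) ⇒ ((B-B)) ⇒ ((x-B)) ⇒ ((x-x))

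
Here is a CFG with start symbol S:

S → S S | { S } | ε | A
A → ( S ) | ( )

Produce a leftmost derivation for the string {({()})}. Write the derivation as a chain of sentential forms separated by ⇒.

S⇒{S}⇒{A}⇒{(S)}⇒{({S})}⇒{({A})}⇒{({()})}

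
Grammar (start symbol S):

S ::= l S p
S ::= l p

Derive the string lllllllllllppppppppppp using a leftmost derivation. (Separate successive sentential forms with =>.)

S => lSp => llSpp => lllSppp => llllSpppp => lllllSppppp => llllllSpppppp => lllllllSppppppp => llllllllSpppppppp => lllllllllSppppppppp => llllllllllSpppppppppp => lllllllllllppppppppppp

S => lSp   [S ::= l S p]
lSp => llSpp   [S ::= l S p]
llSpp => lllSppp   [S ::= l S p]
lllSppp => llllSpppp   [S ::= l S p]
llllSpppp => lllllSppppp   [S ::= l S p]
lllllSppppp => llllllSpppppp   [S ::= l S p]
llllllSpppppp => lllllllSppppppp   [S ::= l S p]
lllllllSppppppp => llllllllSpppppppp   [S ::= l S p]
llllllllSpppppppp => lllllllllSppppppppp   [S ::= l S p]
lllllllllSppppppppp => llllllllllSpppppppppp   [S ::= l S p]
llllllllllSpppppppppp => lllllllllllppppppppppp   [S ::= l p]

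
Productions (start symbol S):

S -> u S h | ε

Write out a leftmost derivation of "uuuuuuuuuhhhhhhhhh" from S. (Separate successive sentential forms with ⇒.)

S ⇒ uSh   [S -> u S h]
uSh ⇒ uuShh   [S -> u S h]
uuShh ⇒ uuuShhh   [S -> u S h]
uuuShhh ⇒ uuuuShhhh   [S -> u S h]
uuuuShhhh ⇒ uuuuuShhhhh   [S -> u S h]
uuuuuShhhhh ⇒ uuuuuuShhhhhh   [S -> u S h]
uuuuuuShhhhhh ⇒ uuuuuuuShhhhhhh   [S -> u S h]
uuuuuuuShhhhhhh ⇒ uuuuuuuuShhhhhhhh   [S -> u S h]
uuuuuuuuShhhhhhhh ⇒ uuuuuuuuuShhhhhhhhh   [S -> u S h]
uuuuuuuuuShhhhhhhhh ⇒ uuuuuuuuuhhhhhhhhh   [S -> ε]

S ⇒ uSh ⇒ uuShh ⇒ uuuShhh ⇒ uuuuShhhh ⇒ uuuuuShhhhh ⇒ uuuuuuShhhhhh ⇒ uuuuuuuShhhhhhh ⇒ uuuuuuuuShhhhhhhh ⇒ uuuuuuuuuShhhhhhhhh ⇒ uuuuuuuuuhhhhhhhhh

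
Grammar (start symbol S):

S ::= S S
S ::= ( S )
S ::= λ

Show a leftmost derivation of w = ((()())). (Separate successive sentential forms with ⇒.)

S⇒(S)⇒((S))⇒((SS))⇒((SSS))⇒(((S)SS))⇒((()SS))⇒((()(S)S))⇒((()()S))⇒((()()))

S ⇒ (S)   [S ::= ( S )]
(S) ⇒ ((S))   [S ::= ( S )]
((S)) ⇒ ((SS))   [S ::= S S]
((SS)) ⇒ ((SSS))   [S ::= S S]
((SSS)) ⇒ (((S)SS))   [S ::= ( S )]
(((S)SS)) ⇒ ((()SS))   [S ::= λ]
((()SS)) ⇒ ((()(S)S))   [S ::= ( S )]
((()(S)S)) ⇒ ((()()S))   [S ::= λ]
((()()S)) ⇒ ((()()))   [S ::= λ]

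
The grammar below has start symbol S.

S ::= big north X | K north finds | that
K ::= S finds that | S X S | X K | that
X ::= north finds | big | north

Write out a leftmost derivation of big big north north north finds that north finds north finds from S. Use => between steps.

S => K north finds => X K north finds => big K north finds => big S X S north finds => big big north X X S north finds => big big north north X S north finds => big big north north north finds S north finds => big big north north north finds K north finds north finds => big big north north north finds that north finds north finds

S => K north finds   [S ::= K north finds]
K north finds => X K north finds   [K ::= X K]
X K north finds => big K north finds   [X ::= big]
big K north finds => big S X S north finds   [K ::= S X S]
big S X S north finds => big big north X X S north finds   [S ::= big north X]
big big north X X S north finds => big big north north X S north finds   [X ::= north]
big big north north X S north finds => big big north north north finds S north finds   [X ::= north finds]
big big north north north finds S north finds => big big north north north finds K north finds north finds   [S ::= K north finds]
big big north north north finds K north finds north finds => big big north north north finds that north finds north finds   [K ::= that]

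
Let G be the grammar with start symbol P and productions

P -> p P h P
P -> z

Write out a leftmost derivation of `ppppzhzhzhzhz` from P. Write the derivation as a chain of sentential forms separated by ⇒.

P ⇒ pPhP ⇒ ppPhPhP ⇒ pppPhPhPhP ⇒ ppppPhPhPhPhP ⇒ ppppzhPhPhPhP ⇒ ppppzhzhPhPhP ⇒ ppppzhzhzhPhP ⇒ ppppzhzhzhzhP ⇒ ppppzhzhzhzhz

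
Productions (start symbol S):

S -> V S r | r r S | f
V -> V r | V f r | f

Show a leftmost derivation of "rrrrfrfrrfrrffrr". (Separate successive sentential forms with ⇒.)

S ⇒ rrS   [S -> r r S]
rrS ⇒ rrrrS   [S -> r r S]
rrrrS ⇒ rrrrVSr   [S -> V S r]
rrrrVSr ⇒ rrrrVrSr   [V -> V r]
rrrrVrSr ⇒ rrrrVfrrSr   [V -> V f r]
rrrrVfrrSr ⇒ rrrrVrfrrSr   [V -> V r]
rrrrVrfrrSr ⇒ rrrrVfrrfrrSr   [V -> V f r]
rrrrVfrrfrrSr ⇒ rrrrVrfrrfrrSr   [V -> V r]
rrrrVrfrrfrrSr ⇒ rrrrfrfrrfrrSr   [V -> f]
rrrrfrfrrfrrSr ⇒ rrrrfrfrrfrrVSrr   [S -> V S r]
rrrrfrfrrfrrVSrr ⇒ rrrrfrfrrfrrfSrr   [V -> f]
rrrrfrfrrfrrfSrr ⇒ rrrrfrfrrfrrffrr   [S -> f]

S ⇒ rrS ⇒ rrrrS ⇒ rrrrVSr ⇒ rrrrVrSr ⇒ rrrrVfrrSr ⇒ rrrrVrfrrSr ⇒ rrrrVfrrfrrSr ⇒ rrrrVrfrrfrrSr ⇒ rrrrfrfrrfrrSr ⇒ rrrrfrfrrfrrVSrr ⇒ rrrrfrfrrfrrfSrr ⇒ rrrrfrfrrfrrffrr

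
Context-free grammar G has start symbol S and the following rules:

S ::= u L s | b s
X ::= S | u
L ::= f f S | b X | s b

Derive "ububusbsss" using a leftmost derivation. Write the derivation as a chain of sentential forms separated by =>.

S => uLs   [S ::= u L s]
uLs => ubXs   [L ::= b X]
ubXs => ubSs   [X ::= S]
ubSs => ubuLss   [S ::= u L s]
ubuLss => ububXss   [L ::= b X]
ububXss => ububSss   [X ::= S]
ububSss => ububuLsss   [S ::= u L s]
ububuLsss => ububusbsss   [L ::= s b]

S => uLs => ubXs => ubSs => ubuLss => ububXss => ububSss => ububuLsss => ububusbsss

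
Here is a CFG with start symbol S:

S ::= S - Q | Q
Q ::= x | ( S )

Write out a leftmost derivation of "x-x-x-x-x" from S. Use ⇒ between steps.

S ⇒ S-Q   [S ::= S - Q]
S-Q ⇒ S-Q-Q   [S ::= S - Q]
S-Q-Q ⇒ S-Q-Q-Q   [S ::= S - Q]
S-Q-Q-Q ⇒ S-Q-Q-Q-Q   [S ::= S - Q]
S-Q-Q-Q-Q ⇒ Q-Q-Q-Q-Q   [S ::= Q]
Q-Q-Q-Q-Q ⇒ x-Q-Q-Q-Q   [Q ::= x]
x-Q-Q-Q-Q ⇒ x-x-Q-Q-Q   [Q ::= x]
x-x-Q-Q-Q ⇒ x-x-x-Q-Q   [Q ::= x]
x-x-x-Q-Q ⇒ x-x-x-x-Q   [Q ::= x]
x-x-x-x-Q ⇒ x-x-x-x-x   [Q ::= x]

S⇒S-Q⇒S-Q-Q⇒S-Q-Q-Q⇒S-Q-Q-Q-Q⇒Q-Q-Q-Q-Q⇒x-Q-Q-Q-Q⇒x-x-Q-Q-Q⇒x-x-x-Q-Q⇒x-x-x-x-Q⇒x-x-x-x-x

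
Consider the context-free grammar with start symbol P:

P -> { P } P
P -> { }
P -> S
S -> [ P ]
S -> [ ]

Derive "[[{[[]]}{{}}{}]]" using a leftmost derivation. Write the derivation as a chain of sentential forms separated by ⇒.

P ⇒ S ⇒ [P] ⇒ [S] ⇒ [[P]] ⇒ [[{P}P]] ⇒ [[{S}P]] ⇒ [[{[P]}P]] ⇒ [[{[S]}P]] ⇒ [[{[[]]}P]] ⇒ [[{[[]]}{P}P]] ⇒ [[{[[]]}{{}}P]] ⇒ [[{[[]]}{{}}{}]]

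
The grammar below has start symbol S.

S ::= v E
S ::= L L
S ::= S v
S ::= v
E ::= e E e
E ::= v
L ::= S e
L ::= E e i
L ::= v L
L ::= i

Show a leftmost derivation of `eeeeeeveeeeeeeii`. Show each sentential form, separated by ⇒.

S ⇒ LL   [S ::= L L]
LL ⇒ EeiL   [L ::= E e i]
EeiL ⇒ eEeeiL   [E ::= e E e]
eEeeiL ⇒ eeEeeeiL   [E ::= e E e]
eeEeeeiL ⇒ eeeEeeeeiL   [E ::= e E e]
eeeEeeeeiL ⇒ eeeeEeeeeeiL   [E ::= e E e]
eeeeEeeeeeiL ⇒ eeeeeEeeeeeeiL   [E ::= e E e]
eeeeeEeeeeeeiL ⇒ eeeeeeEeeeeeeeiL   [E ::= e E e]
eeeeeeEeeeeeeeiL ⇒ eeeeeeveeeeeeeiL   [E ::= v]
eeeeeeveeeeeeeiL ⇒ eeeeeeveeeeeeeii   [L ::= i]

S ⇒ LL ⇒ EeiL ⇒ eEeeiL ⇒ eeEeeeiL ⇒ eeeEeeeeiL ⇒ eeeeEeeeeeiL ⇒ eeeeeEeeeeeeiL ⇒ eeeeeeEeeeeeeeiL ⇒ eeeeeeveeeeeeeiL ⇒ eeeeeeveeeeeeeii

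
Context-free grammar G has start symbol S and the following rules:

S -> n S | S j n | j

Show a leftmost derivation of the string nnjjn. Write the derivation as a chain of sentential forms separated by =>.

S => nS   [S -> n S]
nS => nSjn   [S -> S j n]
nSjn => nnSjn   [S -> n S]
nnSjn => nnjjn   [S -> j]

S => nS => nSjn => nnSjn => nnjjn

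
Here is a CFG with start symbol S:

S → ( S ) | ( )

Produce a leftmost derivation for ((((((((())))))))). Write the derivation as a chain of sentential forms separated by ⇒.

S ⇒ (S)   [S → ( S )]
(S) ⇒ ((S))   [S → ( S )]
((S)) ⇒ (((S)))   [S → ( S )]
(((S))) ⇒ ((((S))))   [S → ( S )]
((((S)))) ⇒ (((((S)))))   [S → ( S )]
(((((S))))) ⇒ ((((((S))))))   [S → ( S )]
((((((S)))))) ⇒ (((((((S)))))))   [S → ( S )]
(((((((S))))))) ⇒ ((((((((S))))))))   [S → ( S )]
((((((((S)))))))) ⇒ ((((((((()))))))))   [S → ( )]

S ⇒ (S) ⇒ ((S)) ⇒ (((S))) ⇒ ((((S)))) ⇒ (((((S))))) ⇒ ((((((S)))))) ⇒ (((((((S))))))) ⇒ ((((((((S)))))))) ⇒ ((((((((()))))))))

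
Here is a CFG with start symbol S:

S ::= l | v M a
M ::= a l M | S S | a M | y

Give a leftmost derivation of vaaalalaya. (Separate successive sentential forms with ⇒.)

S ⇒ vMa   [S ::= v M a]
vMa ⇒ vaMa   [M ::= a M]
vaMa ⇒ vaaMa   [M ::= a M]
vaaMa ⇒ vaaalMa   [M ::= a l M]
vaaalMa ⇒ vaaalalMa   [M ::= a l M]
vaaalalMa ⇒ vaaalalaMa   [M ::= a M]
vaaalalaMa ⇒ vaaalalaya   [M ::= y]

S⇒vMa⇒vaMa⇒vaaMa⇒vaaalMa⇒vaaalalMa⇒vaaalalaMa⇒vaaalalaya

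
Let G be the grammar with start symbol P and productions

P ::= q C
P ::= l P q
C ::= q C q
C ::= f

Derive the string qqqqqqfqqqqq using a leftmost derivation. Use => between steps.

P => qC   [P ::= q C]
qC => qqCq   [C ::= q C q]
qqCq => qqqCqq   [C ::= q C q]
qqqCqq => qqqqCqqq   [C ::= q C q]
qqqqCqqq => qqqqqCqqqq   [C ::= q C q]
qqqqqCqqqq => qqqqqqCqqqqq   [C ::= q C q]
qqqqqqCqqqqq => qqqqqqfqqqqq   [C ::= f]

P=>qC=>qqCq=>qqqCqq=>qqqqCqqq=>qqqqqCqqqq=>qqqqqqCqqqqq=>qqqqqqfqqqqq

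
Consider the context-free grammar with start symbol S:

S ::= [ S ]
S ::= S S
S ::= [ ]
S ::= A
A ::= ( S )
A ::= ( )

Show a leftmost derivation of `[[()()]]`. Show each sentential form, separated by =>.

S => [S]   [S ::= [ S ]]
[S] => [[S]]   [S ::= [ S ]]
[[S]] => [[SS]]   [S ::= S S]
[[SS]] => [[AS]]   [S ::= A]
[[AS]] => [[()S]]   [A ::= ( )]
[[()S]] => [[()A]]   [S ::= A]
[[()A]] => [[()()]]   [A ::= ( )]

S => [S] => [[S]] => [[SS]] => [[AS]] => [[()S]] => [[()A]] => [[()()]]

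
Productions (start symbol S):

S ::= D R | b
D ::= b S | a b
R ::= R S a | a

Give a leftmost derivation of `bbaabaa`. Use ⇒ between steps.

S ⇒ DR ⇒ bSR ⇒ bbR ⇒ bbRSa ⇒ bbaSa ⇒ bbaDRa ⇒ bbaabRa ⇒ bbaabaa

S ⇒ DR   [S ::= D R]
DR ⇒ bSR   [D ::= b S]
bSR ⇒ bbR   [S ::= b]
bbR ⇒ bbRSa   [R ::= R S a]
bbRSa ⇒ bbaSa   [R ::= a]
bbaSa ⇒ bbaDRa   [S ::= D R]
bbaDRa ⇒ bbaabRa   [D ::= a b]
bbaabRa ⇒ bbaabaa   [R ::= a]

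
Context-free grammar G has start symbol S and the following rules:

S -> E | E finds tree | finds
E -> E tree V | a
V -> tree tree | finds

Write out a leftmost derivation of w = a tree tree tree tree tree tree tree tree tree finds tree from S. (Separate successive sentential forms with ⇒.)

S ⇒ E finds tree ⇒ E tree V finds tree ⇒ E tree V tree V finds tree ⇒ E tree V tree V tree V finds tree ⇒ a tree V tree V tree V finds tree ⇒ a tree tree tree tree V tree V finds tree ⇒ a tree tree tree tree tree tree tree V finds tree ⇒ a tree tree tree tree tree tree tree tree tree finds tree

S ⇒ E finds tree   [S -> E finds tree]
E finds tree ⇒ E tree V finds tree   [E -> E tree V]
E tree V finds tree ⇒ E tree V tree V finds tree   [E -> E tree V]
E tree V tree V finds tree ⇒ E tree V tree V tree V finds tree   [E -> E tree V]
E tree V tree V tree V finds tree ⇒ a tree V tree V tree V finds tree   [E -> a]
a tree V tree V tree V finds tree ⇒ a tree tree tree tree V tree V finds tree   [V -> tree tree]
a tree tree tree tree V tree V finds tree ⇒ a tree tree tree tree tree tree tree V finds tree   [V -> tree tree]
a tree tree tree tree tree tree tree V finds tree ⇒ a tree tree tree tree tree tree tree tree tree finds tree   [V -> tree tree]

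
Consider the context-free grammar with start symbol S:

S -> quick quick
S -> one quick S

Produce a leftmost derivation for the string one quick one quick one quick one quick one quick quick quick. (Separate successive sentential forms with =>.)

S => one quick S => one quick one quick S => one quick one quick one quick S => one quick one quick one quick one quick S => one quick one quick one quick one quick one quick S => one quick one quick one quick one quick one quick quick quick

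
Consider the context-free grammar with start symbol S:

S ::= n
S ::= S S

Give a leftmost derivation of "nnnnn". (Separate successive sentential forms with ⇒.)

S ⇒ SS   [S ::= S S]
SS ⇒ SSS   [S ::= S S]
SSS ⇒ SSSS   [S ::= S S]
SSSS ⇒ nSSS   [S ::= n]
nSSS ⇒ nnSS   [S ::= n]
nnSS ⇒ nnnS   [S ::= n]
nnnS ⇒ nnnSS   [S ::= S S]
nnnSS ⇒ nnnnS   [S ::= n]
nnnnS ⇒ nnnnn   [S ::= n]

S⇒SS⇒SSS⇒SSSS⇒nSSS⇒nnSS⇒nnnS⇒nnnSS⇒nnnnS⇒nnnnn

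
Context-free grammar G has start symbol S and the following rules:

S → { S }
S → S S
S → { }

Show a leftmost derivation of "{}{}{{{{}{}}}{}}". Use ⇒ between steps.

S ⇒ SS   [S → S S]
SS ⇒ SSS   [S → S S]
SSS ⇒ {}SS   [S → { }]
{}SS ⇒ {}{}S   [S → { }]
{}{}S ⇒ {}{}{S}   [S → { S }]
{}{}{S} ⇒ {}{}{SS}   [S → S S]
{}{}{SS} ⇒ {}{}{{S}S}   [S → { S }]
{}{}{{S}S} ⇒ {}{}{{{S}}S}   [S → { S }]
{}{}{{{S}}S} ⇒ {}{}{{{SS}}S}   [S → S S]
{}{}{{{SS}}S} ⇒ {}{}{{{{}S}}S}   [S → { }]
{}{}{{{{}S}}S} ⇒ {}{}{{{{}{}}}S}   [S → { }]
{}{}{{{{}{}}}S} ⇒ {}{}{{{{}{}}}{}}   [S → { }]

S ⇒ SS ⇒ SSS ⇒ {}SS ⇒ {}{}S ⇒ {}{}{S} ⇒ {}{}{SS} ⇒ {}{}{{S}S} ⇒ {}{}{{{S}}S} ⇒ {}{}{{{SS}}S} ⇒ {}{}{{{{}S}}S} ⇒ {}{}{{{{}{}}}S} ⇒ {}{}{{{{}{}}}{}}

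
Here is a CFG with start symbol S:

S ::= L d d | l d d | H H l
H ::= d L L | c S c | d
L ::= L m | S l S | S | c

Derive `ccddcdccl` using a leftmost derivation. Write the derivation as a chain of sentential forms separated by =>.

S => HHl => cScHl => cLddcHl => ccddcHl => ccddcdLLl => ccddcdcLl => ccddcdccl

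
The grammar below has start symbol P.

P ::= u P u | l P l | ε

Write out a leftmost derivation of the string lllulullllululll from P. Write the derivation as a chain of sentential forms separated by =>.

P => lPl => llPll => lllPlll => llluPulll => lllulPlulll => llluluPululll => lllululPlululll => lllulullPllululll => lllulullllululll

P => lPl   [P ::= l P l]
lPl => llPll   [P ::= l P l]
llPll => lllPlll   [P ::= l P l]
lllPlll => llluPulll   [P ::= u P u]
llluPulll => lllulPlulll   [P ::= l P l]
lllulPlulll => llluluPululll   [P ::= u P u]
llluluPululll => lllululPlululll   [P ::= l P l]
lllululPlululll => lllulullPllululll   [P ::= l P l]
lllulullPllululll => lllulullllululll   [P ::= ε]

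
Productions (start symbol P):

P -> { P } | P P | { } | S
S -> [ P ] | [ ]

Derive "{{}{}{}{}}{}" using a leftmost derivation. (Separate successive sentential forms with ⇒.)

P ⇒ PP ⇒ {P}P ⇒ {PP}P ⇒ {PPP}P ⇒ {{}PP}P ⇒ {{}PPP}P ⇒ {{}{}PP}P ⇒ {{}{}{}P}P ⇒ {{}{}{}{}}P ⇒ {{}{}{}{}}{}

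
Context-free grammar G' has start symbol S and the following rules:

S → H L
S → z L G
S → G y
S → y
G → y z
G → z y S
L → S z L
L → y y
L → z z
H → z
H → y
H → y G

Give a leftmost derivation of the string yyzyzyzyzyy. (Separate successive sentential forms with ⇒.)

S⇒HL⇒yL⇒ySzL⇒yGyzL⇒yyzyzL⇒yyzyzSzL⇒yyzyzGyzL⇒yyzyzyzyzL⇒yyzyzyzyzyy

S ⇒ HL   [S → H L]
HL ⇒ yL   [H → y]
yL ⇒ ySzL   [L → S z L]
ySzL ⇒ yGyzL   [S → G y]
yGyzL ⇒ yyzyzL   [G → y z]
yyzyzL ⇒ yyzyzSzL   [L → S z L]
yyzyzSzL ⇒ yyzyzGyzL   [S → G y]
yyzyzGyzL ⇒ yyzyzyzyzL   [G → y z]
yyzyzyzyzL ⇒ yyzyzyzyzyy   [L → y y]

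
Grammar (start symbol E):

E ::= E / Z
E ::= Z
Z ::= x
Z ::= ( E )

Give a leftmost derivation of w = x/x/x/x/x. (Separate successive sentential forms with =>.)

E=>E/Z=>E/Z/Z=>E/Z/Z/Z=>E/Z/Z/Z/Z=>Z/Z/Z/Z/Z=>x/Z/Z/Z/Z=>x/x/Z/Z/Z=>x/x/x/Z/Z=>x/x/x/x/Z=>x/x/x/x/x

E => E/Z   [E ::= E / Z]
E/Z => E/Z/Z   [E ::= E / Z]
E/Z/Z => E/Z/Z/Z   [E ::= E / Z]
E/Z/Z/Z => E/Z/Z/Z/Z   [E ::= E / Z]
E/Z/Z/Z/Z => Z/Z/Z/Z/Z   [E ::= Z]
Z/Z/Z/Z/Z => x/Z/Z/Z/Z   [Z ::= x]
x/Z/Z/Z/Z => x/x/Z/Z/Z   [Z ::= x]
x/x/Z/Z/Z => x/x/x/Z/Z   [Z ::= x]
x/x/x/Z/Z => x/x/x/x/Z   [Z ::= x]
x/x/x/x/Z => x/x/x/x/x   [Z ::= x]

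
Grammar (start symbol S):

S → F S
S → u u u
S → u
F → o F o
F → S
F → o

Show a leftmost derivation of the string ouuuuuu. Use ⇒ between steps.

S ⇒ FS   [S → F S]
FS ⇒ SS   [F → S]
SS ⇒ FSS   [S → F S]
FSS ⇒ oSS   [F → o]
oSS ⇒ ouuuS   [S → u u u]
ouuuS ⇒ ouuuuuu   [S → u u u]

S ⇒ FS ⇒ SS ⇒ FSS ⇒ oSS ⇒ ouuuS ⇒ ouuuuuu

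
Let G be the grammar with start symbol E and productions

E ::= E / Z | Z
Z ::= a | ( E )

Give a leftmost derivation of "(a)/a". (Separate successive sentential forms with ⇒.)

E ⇒ E/Z   [E ::= E / Z]
E/Z ⇒ Z/Z   [E ::= Z]
Z/Z ⇒ (E)/Z   [Z ::= ( E )]
(E)/Z ⇒ (Z)/Z   [E ::= Z]
(Z)/Z ⇒ (a)/Z   [Z ::= a]
(a)/Z ⇒ (a)/a   [Z ::= a]

E⇒E/Z⇒Z/Z⇒(E)/Z⇒(Z)/Z⇒(a)/Z⇒(a)/a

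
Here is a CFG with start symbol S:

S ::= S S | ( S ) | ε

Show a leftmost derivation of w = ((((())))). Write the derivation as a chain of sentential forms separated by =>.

S => (S) => (SS) => ((S)S) => (((S))S) => ((((S)))S) => ((((SS)))S) => ((((SSS)))S) => (((((S)SS)))S) => ((((()SS)))S) => ((((()S)))S) => ((((())))S) => ((((()))))

S => (S)   [S ::= ( S )]
(S) => (SS)   [S ::= S S]
(SS) => ((S)S)   [S ::= ( S )]
((S)S) => (((S))S)   [S ::= ( S )]
(((S))S) => ((((S)))S)   [S ::= ( S )]
((((S)))S) => ((((SS)))S)   [S ::= S S]
((((SS)))S) => ((((SSS)))S)   [S ::= S S]
((((SSS)))S) => (((((S)SS)))S)   [S ::= ( S )]
(((((S)SS)))S) => ((((()SS)))S)   [S ::= ε]
((((()SS)))S) => ((((()S)))S)   [S ::= ε]
((((()S)))S) => ((((())))S)   [S ::= ε]
((((())))S) => ((((()))))   [S ::= ε]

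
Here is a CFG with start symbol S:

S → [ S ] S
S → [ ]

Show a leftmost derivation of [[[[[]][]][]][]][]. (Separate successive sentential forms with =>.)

S => [S]S => [[S]S]S => [[[S]S]S]S => [[[[S]S]S]S]S => [[[[[]]S]S]S]S => [[[[[]][]]S]S]S => [[[[[]][]][]]S]S => [[[[[]][]][]][]]S => [[[[[]][]][]][]][]

S => [S]S   [S → [ S ] S]
[S]S => [[S]S]S   [S → [ S ] S]
[[S]S]S => [[[S]S]S]S   [S → [ S ] S]
[[[S]S]S]S => [[[[S]S]S]S]S   [S → [ S ] S]
[[[[S]S]S]S]S => [[[[[]]S]S]S]S   [S → [ ]]
[[[[[]]S]S]S]S => [[[[[]][]]S]S]S   [S → [ ]]
[[[[[]][]]S]S]S => [[[[[]][]][]]S]S   [S → [ ]]
[[[[[]][]][]]S]S => [[[[[]][]][]][]]S   [S → [ ]]
[[[[[]][]][]][]]S => [[[[[]][]][]][]][]   [S → [ ]]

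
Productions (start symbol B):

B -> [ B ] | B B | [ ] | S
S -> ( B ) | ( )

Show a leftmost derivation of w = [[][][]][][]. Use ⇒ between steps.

B ⇒ BB ⇒ BBB ⇒ [B]BB ⇒ [BB]BB ⇒ [BBB]BB ⇒ [[]BB]BB ⇒ [[][]B]BB ⇒ [[][][]]BB ⇒ [[][][]][]B ⇒ [[][][]][][]

B ⇒ BB   [B -> B B]
BB ⇒ BBB   [B -> B B]
BBB ⇒ [B]BB   [B -> [ B ]]
[B]BB ⇒ [BB]BB   [B -> B B]
[BB]BB ⇒ [BBB]BB   [B -> B B]
[BBB]BB ⇒ [[]BB]BB   [B -> [ ]]
[[]BB]BB ⇒ [[][]B]BB   [B -> [ ]]
[[][]B]BB ⇒ [[][][]]BB   [B -> [ ]]
[[][][]]BB ⇒ [[][][]][]B   [B -> [ ]]
[[][][]][]B ⇒ [[][][]][][]   [B -> [ ]]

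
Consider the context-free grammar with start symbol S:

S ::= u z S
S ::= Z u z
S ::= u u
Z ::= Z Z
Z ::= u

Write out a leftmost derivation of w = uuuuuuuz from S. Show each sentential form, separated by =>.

S => Zuz => ZZuz => ZZZuz => ZZZZuz => ZZZZZuz => ZZZZZZuz => uZZZZZuz => uuZZZZuz => uuuZZZuz => uuuuZZuz => uuuuuZuz => uuuuuuuz

S => Zuz   [S ::= Z u z]
Zuz => ZZuz   [Z ::= Z Z]
ZZuz => ZZZuz   [Z ::= Z Z]
ZZZuz => ZZZZuz   [Z ::= Z Z]
ZZZZuz => ZZZZZuz   [Z ::= Z Z]
ZZZZZuz => ZZZZZZuz   [Z ::= Z Z]
ZZZZZZuz => uZZZZZuz   [Z ::= u]
uZZZZZuz => uuZZZZuz   [Z ::= u]
uuZZZZuz => uuuZZZuz   [Z ::= u]
uuuZZZuz => uuuuZZuz   [Z ::= u]
uuuuZZuz => uuuuuZuz   [Z ::= u]
uuuuuZuz => uuuuuuuz   [Z ::= u]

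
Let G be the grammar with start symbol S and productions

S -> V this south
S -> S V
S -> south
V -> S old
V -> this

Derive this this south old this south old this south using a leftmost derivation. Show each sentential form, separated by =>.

S => V this south   [S -> V this south]
V this south => S old this south   [V -> S old]
S old this south => V this south old this south   [S -> V this south]
V this south old this south => S old this south old this south   [V -> S old]
S old this south old this south => V this south old this south old this south   [S -> V this south]
V this south old this south old this south => this this south old this south old this south   [V -> this]

S => V this south => S old this south => V this south old this south => S old this south old this south => V this south old this south old this south => this this south old this south old this south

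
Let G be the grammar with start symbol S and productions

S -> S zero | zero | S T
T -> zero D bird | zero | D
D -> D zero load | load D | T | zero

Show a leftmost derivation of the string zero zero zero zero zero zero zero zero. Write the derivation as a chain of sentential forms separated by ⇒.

S ⇒ S T ⇒ S T T ⇒ S T T T ⇒ S zero T T T ⇒ S T zero T T T ⇒ S zero T zero T T T ⇒ S zero zero T zero T T T ⇒ zero zero zero T zero T T T ⇒ zero zero zero zero zero T T T ⇒ zero zero zero zero zero zero T T ⇒ zero zero zero zero zero zero zero T ⇒ zero zero zero zero zero zero zero zero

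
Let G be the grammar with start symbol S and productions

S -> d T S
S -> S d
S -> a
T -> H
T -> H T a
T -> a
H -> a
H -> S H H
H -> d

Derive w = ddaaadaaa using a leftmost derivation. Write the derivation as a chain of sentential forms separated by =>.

S => dTS   [S -> d T S]
dTS => dHTaS   [T -> H T a]
dHTaS => dSHHTaS   [H -> S H H]
dSHHTaS => ddTSHHTaS   [S -> d T S]
ddTSHHTaS => ddaSHHTaS   [T -> a]
ddaSHHTaS => ddaaHHTaS   [S -> a]
ddaaHHTaS => ddaaaHTaS   [H -> a]
ddaaaHTaS => ddaaadTaS   [H -> d]
ddaaadTaS => ddaaadaaS   [T -> a]
ddaaadaaS => ddaaadaaa   [S -> a]

S => dTS => dHTaS => dSHHTaS => ddTSHHTaS => ddaSHHTaS => ddaaHHTaS => ddaaaHTaS => ddaaadTaS => ddaaadaaS => ddaaadaaa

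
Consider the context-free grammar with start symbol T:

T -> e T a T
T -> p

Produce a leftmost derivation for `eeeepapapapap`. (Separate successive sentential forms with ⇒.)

T ⇒ eTaT ⇒ eeTaTaT ⇒ eeeTaTaTaT ⇒ eeeeTaTaTaTaT ⇒ eeeepaTaTaTaT ⇒ eeeepapaTaTaT ⇒ eeeepapapaTaT ⇒ eeeepapapapaT ⇒ eeeepapapapap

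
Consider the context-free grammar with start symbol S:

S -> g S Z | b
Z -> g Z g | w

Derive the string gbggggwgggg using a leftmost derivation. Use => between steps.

S => gSZ => gbZ => gbgZg => gbggZgg => gbgggZggg => gbggggZgggg => gbggggwgggg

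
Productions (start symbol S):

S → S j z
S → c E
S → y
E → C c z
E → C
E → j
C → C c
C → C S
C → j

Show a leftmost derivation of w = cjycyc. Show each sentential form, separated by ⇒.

S ⇒ cE   [S → c E]
cE ⇒ cC   [E → C]
cC ⇒ cCc   [C → C c]
cCc ⇒ cCSc   [C → C S]
cCSc ⇒ cCcSc   [C → C c]
cCcSc ⇒ cCScSc   [C → C S]
cCScSc ⇒ cjScSc   [C → j]
cjScSc ⇒ cjycSc   [S → y]
cjycSc ⇒ cjycyc   [S → y]

S⇒cE⇒cC⇒cCc⇒cCSc⇒cCcSc⇒cCScSc⇒cjScSc⇒cjycSc⇒cjycyc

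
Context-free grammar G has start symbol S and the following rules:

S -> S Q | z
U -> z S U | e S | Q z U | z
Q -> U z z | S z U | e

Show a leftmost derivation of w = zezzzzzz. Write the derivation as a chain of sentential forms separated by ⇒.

S⇒SQ⇒SQQ⇒zQQ⇒zUzzQ⇒zeSzzQ⇒zezzzQ⇒zezzzUzz⇒zezzzzzz

S ⇒ SQ   [S -> S Q]
SQ ⇒ SQQ   [S -> S Q]
SQQ ⇒ zQQ   [S -> z]
zQQ ⇒ zUzzQ   [Q -> U z z]
zUzzQ ⇒ zeSzzQ   [U -> e S]
zeSzzQ ⇒ zezzzQ   [S -> z]
zezzzQ ⇒ zezzzUzz   [Q -> U z z]
zezzzUzz ⇒ zezzzzzz   [U -> z]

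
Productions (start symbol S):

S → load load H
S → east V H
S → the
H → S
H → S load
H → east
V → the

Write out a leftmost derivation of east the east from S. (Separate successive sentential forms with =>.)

S => east V H   [S → east V H]
east V H => east the H   [V → the]
east the H => east the east   [H → east]

S => east V H => east the H => east the east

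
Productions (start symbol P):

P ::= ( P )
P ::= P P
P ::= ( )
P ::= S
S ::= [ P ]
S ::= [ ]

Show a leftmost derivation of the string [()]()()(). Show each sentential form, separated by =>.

P => PP => PPP => SPP => [P]PP => [()]PP => [()]PPP => [()]()PP => [()]()()P => [()]()()()

P => PP   [P ::= P P]
PP => PPP   [P ::= P P]
PPP => SPP   [P ::= S]
SPP => [P]PP   [S ::= [ P ]]
[P]PP => [()]PP   [P ::= ( )]
[()]PP => [()]PPP   [P ::= P P]
[()]PPP => [()]()PP   [P ::= ( )]
[()]()PP => [()]()()P   [P ::= ( )]
[()]()()P => [()]()()()   [P ::= ( )]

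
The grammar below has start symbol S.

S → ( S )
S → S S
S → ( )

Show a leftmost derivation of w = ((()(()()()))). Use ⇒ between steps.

S ⇒ (S) ⇒ ((S)) ⇒ ((SS)) ⇒ ((()S)) ⇒ ((()(S))) ⇒ ((()(SS))) ⇒ ((()(()S))) ⇒ ((()(()SS))) ⇒ ((()(()()S))) ⇒ ((()(()()())))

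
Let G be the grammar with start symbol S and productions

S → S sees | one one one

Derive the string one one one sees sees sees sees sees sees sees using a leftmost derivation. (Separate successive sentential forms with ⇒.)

S ⇒ S sees ⇒ S sees sees ⇒ S sees sees sees ⇒ S sees sees sees sees ⇒ S sees sees sees sees sees ⇒ S sees sees sees sees sees sees ⇒ S sees sees sees sees sees sees sees ⇒ one one one sees sees sees sees sees sees sees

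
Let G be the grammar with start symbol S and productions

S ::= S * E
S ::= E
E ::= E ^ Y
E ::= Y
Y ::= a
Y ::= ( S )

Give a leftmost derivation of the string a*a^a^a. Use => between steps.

S => S*E => E*E => Y*E => a*E => a*E^Y => a*E^Y^Y => a*Y^Y^Y => a*a^Y^Y => a*a^a^Y => a*a^a^a

S => S*E   [S ::= S * E]
S*E => E*E   [S ::= E]
E*E => Y*E   [E ::= Y]
Y*E => a*E   [Y ::= a]
a*E => a*E^Y   [E ::= E ^ Y]
a*E^Y => a*E^Y^Y   [E ::= E ^ Y]
a*E^Y^Y => a*Y^Y^Y   [E ::= Y]
a*Y^Y^Y => a*a^Y^Y   [Y ::= a]
a*a^Y^Y => a*a^a^Y   [Y ::= a]
a*a^a^Y => a*a^a^a   [Y ::= a]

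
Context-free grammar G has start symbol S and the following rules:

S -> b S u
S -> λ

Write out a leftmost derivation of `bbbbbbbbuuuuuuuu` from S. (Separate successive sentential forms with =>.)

S => bSu => bbSuu => bbbSuuu => bbbbSuuuu => bbbbbSuuuuu => bbbbbbSuuuuuu => bbbbbbbSuuuuuuu => bbbbbbbbSuuuuuuuu => bbbbbbbbuuuuuuuu

S => bSu   [S -> b S u]
bSu => bbSuu   [S -> b S u]
bbSuu => bbbSuuu   [S -> b S u]
bbbSuuu => bbbbSuuuu   [S -> b S u]
bbbbSuuuu => bbbbbSuuuuu   [S -> b S u]
bbbbbSuuuuu => bbbbbbSuuuuuu   [S -> b S u]
bbbbbbSuuuuuu => bbbbbbbSuuuuuuu   [S -> b S u]
bbbbbbbSuuuuuuu => bbbbbbbbSuuuuuuuu   [S -> b S u]
bbbbbbbbSuuuuuuuu => bbbbbbbbuuuuuuuu   [S -> λ]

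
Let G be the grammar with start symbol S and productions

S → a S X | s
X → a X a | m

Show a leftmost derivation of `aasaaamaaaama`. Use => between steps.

S=>aSX=>aaSXX=>aasXX=>aasaXaX=>aasaaXaaX=>aasaaaXaaaX=>aasaaamaaaX=>aasaaamaaaaXa=>aasaaamaaaama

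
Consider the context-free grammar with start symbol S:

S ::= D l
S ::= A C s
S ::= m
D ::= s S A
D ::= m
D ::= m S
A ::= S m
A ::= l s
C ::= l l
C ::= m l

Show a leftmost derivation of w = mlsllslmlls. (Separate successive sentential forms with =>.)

S => ACs   [S ::= A C s]
ACs => SmCs   [A ::= S m]
SmCs => DlmCs   [S ::= D l]
DlmCs => mSlmCs   [D ::= m S]
mSlmCs => mACslmCs   [S ::= A C s]
mACslmCs => mlsCslmCs   [A ::= l s]
mlsCslmCs => mlsllslmCs   [C ::= l l]
mlsllslmCs => mlsllslmlls   [C ::= l l]

S=>ACs=>SmCs=>DlmCs=>mSlmCs=>mACslmCs=>mlsCslmCs=>mlsllslmCs=>mlsllslmlls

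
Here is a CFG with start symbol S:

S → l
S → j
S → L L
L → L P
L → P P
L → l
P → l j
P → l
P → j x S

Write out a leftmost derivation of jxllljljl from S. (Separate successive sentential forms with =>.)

S=>LL=>LPL=>PPPL=>jxSPPL=>jxLLPPL=>jxlLPPL=>jxllPPL=>jxllljPL=>jxllljljL=>jxllljljl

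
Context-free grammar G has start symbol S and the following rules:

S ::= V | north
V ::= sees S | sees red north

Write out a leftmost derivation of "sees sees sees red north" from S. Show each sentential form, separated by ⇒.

S ⇒ V ⇒ sees S ⇒ sees V ⇒ sees sees S ⇒ sees sees V ⇒ sees sees sees red north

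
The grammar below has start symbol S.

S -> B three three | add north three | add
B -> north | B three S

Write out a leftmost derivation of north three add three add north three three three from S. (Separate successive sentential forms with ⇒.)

S ⇒ B three three ⇒ B three S three three ⇒ B three S three S three three ⇒ north three S three S three three ⇒ north three add three S three three ⇒ north three add three add north three three three

S ⇒ B three three   [S -> B three three]
B three three ⇒ B three S three three   [B -> B three S]
B three S three three ⇒ B three S three S three three   [B -> B three S]
B three S three S three three ⇒ north three S three S three three   [B -> north]
north three S three S three three ⇒ north three add three S three three   [S -> add]
north three add three S three three ⇒ north three add three add north three three three   [S -> add north three]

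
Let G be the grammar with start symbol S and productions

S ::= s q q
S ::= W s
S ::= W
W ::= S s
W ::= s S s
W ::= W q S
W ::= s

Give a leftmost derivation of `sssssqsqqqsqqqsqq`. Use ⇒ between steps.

S ⇒ W ⇒ WqS ⇒ WqSqS ⇒ WqSqSqS ⇒ SsqSqSqS ⇒ WsqSqSqS ⇒ sSssqSqSqS ⇒ sWsssqSqSqS ⇒ sssssqSqSqS ⇒ sssssqsqqqSqS ⇒ sssssqsqqqsqqqS ⇒ sssssqsqqqsqqqsqq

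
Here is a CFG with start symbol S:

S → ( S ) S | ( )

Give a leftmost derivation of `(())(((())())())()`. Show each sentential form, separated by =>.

S => (S)S   [S → ( S ) S]
(S)S => (())S   [S → ( )]
(())S => (())(S)S   [S → ( S ) S]
(())(S)S => (())((S)S)S   [S → ( S ) S]
(())((S)S)S => (())(((S)S)S)S   [S → ( S ) S]
(())(((S)S)S)S => (())(((())S)S)S   [S → ( )]
(())(((())S)S)S => (())(((())())S)S   [S → ( )]
(())(((())())S)S => (())(((())())())S   [S → ( )]
(())(((())())())S => (())(((())())())()   [S → ( )]

S => (S)S => (())S => (())(S)S => (())((S)S)S => (())(((S)S)S)S => (())(((())S)S)S => (())(((())())S)S => (())(((())())())S => (())(((())())())()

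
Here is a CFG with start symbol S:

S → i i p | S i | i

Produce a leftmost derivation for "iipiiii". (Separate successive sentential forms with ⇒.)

S ⇒ Si ⇒ Sii ⇒ Siii ⇒ Siiii ⇒ iipiiii

S ⇒ Si   [S → S i]
Si ⇒ Sii   [S → S i]
Sii ⇒ Siii   [S → S i]
Siii ⇒ Siiii   [S → S i]
Siiii ⇒ iipiiii   [S → i i p]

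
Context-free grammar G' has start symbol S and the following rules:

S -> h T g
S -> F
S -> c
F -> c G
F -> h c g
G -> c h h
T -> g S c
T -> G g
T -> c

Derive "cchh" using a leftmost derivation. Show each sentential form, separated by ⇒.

S ⇒ F   [S -> F]
F ⇒ cG   [F -> c G]
cG ⇒ cchh   [G -> c h h]

S ⇒ F ⇒ cG ⇒ cchh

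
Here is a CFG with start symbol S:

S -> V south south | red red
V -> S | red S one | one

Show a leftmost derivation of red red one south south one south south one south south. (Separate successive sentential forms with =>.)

S => V south south => red S one south south => red V south south one south south => red red S one south south one south south => red red V south south one south south one south south => red red one south south one south south one south south

S => V south south   [S -> V south south]
V south south => red S one south south   [V -> red S one]
red S one south south => red V south south one south south   [S -> V south south]
red V south south one south south => red red S one south south one south south   [V -> red S one]
red red S one south south one south south => red red V south south one south south one south south   [S -> V south south]
red red V south south one south south one south south => red red one south south one south south one south south   [V -> one]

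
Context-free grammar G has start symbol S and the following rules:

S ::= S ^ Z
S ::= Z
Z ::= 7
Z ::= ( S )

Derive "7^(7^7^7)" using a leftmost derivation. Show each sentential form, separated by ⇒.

S ⇒ S^Z   [S ::= S ^ Z]
S^Z ⇒ Z^Z   [S ::= Z]
Z^Z ⇒ 7^Z   [Z ::= 7]
7^Z ⇒ 7^(S)   [Z ::= ( S )]
7^(S) ⇒ 7^(S^Z)   [S ::= S ^ Z]
7^(S^Z) ⇒ 7^(S^Z^Z)   [S ::= S ^ Z]
7^(S^Z^Z) ⇒ 7^(Z^Z^Z)   [S ::= Z]
7^(Z^Z^Z) ⇒ 7^(7^Z^Z)   [Z ::= 7]
7^(7^Z^Z) ⇒ 7^(7^7^Z)   [Z ::= 7]
7^(7^7^Z) ⇒ 7^(7^7^7)   [Z ::= 7]

S ⇒ S^Z ⇒ Z^Z ⇒ 7^Z ⇒ 7^(S) ⇒ 7^(S^Z) ⇒ 7^(S^Z^Z) ⇒ 7^(Z^Z^Z) ⇒ 7^(7^Z^Z) ⇒ 7^(7^7^Z) ⇒ 7^(7^7^7)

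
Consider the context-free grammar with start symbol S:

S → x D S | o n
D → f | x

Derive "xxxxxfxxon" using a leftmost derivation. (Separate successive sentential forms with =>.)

S => xDS   [S → x D S]
xDS => xxS   [D → x]
xxS => xxxDS   [S → x D S]
xxxDS => xxxxS   [D → x]
xxxxS => xxxxxDS   [S → x D S]
xxxxxDS => xxxxxfS   [D → f]
xxxxxfS => xxxxxfxDS   [S → x D S]
xxxxxfxDS => xxxxxfxxS   [D → x]
xxxxxfxxS => xxxxxfxxon   [S → o n]

S => xDS => xxS => xxxDS => xxxxS => xxxxxDS => xxxxxfS => xxxxxfxDS => xxxxxfxxS => xxxxxfxxon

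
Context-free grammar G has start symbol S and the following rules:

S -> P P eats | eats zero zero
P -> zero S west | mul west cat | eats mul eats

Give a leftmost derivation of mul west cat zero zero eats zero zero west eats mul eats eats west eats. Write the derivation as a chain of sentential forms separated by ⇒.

S ⇒ P P eats   [S -> P P eats]
P P eats ⇒ mul west cat P eats   [P -> mul west cat]
mul west cat P eats ⇒ mul west cat zero S west eats   [P -> zero S west]
mul west cat zero S west eats ⇒ mul west cat zero P P eats west eats   [S -> P P eats]
mul west cat zero P P eats west eats ⇒ mul west cat zero zero S west P eats west eats   [P -> zero S west]
mul west cat zero zero S west P eats west eats ⇒ mul west cat zero zero eats zero zero west P eats west eats   [S -> eats zero zero]
mul west cat zero zero eats zero zero west P eats west eats ⇒ mul west cat zero zero eats zero zero west eats mul eats eats west eats   [P -> eats mul eats]

S ⇒ P P eats ⇒ mul west cat P eats ⇒ mul west cat zero S west eats ⇒ mul west cat zero P P eats west eats ⇒ mul west cat zero zero S west P eats west eats ⇒ mul west cat zero zero eats zero zero west P eats west eats ⇒ mul west cat zero zero eats zero zero west eats mul eats eats west eats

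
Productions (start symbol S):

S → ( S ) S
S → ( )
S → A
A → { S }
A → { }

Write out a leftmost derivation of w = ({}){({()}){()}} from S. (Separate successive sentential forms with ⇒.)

S ⇒ (S)S ⇒ (A)S ⇒ ({})S ⇒ ({})A ⇒ ({}){S} ⇒ ({}){(S)S} ⇒ ({}){(A)S} ⇒ ({}){({S})S} ⇒ ({}){({()})S} ⇒ ({}){({()})A} ⇒ ({}){({()}){S}} ⇒ ({}){({()}){()}}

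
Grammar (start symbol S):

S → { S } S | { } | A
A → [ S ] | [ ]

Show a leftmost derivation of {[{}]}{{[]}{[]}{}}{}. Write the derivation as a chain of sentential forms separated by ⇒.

S ⇒ {S}S   [S → { S } S]
{S}S ⇒ {A}S   [S → A]
{A}S ⇒ {[S]}S   [A → [ S ]]
{[S]}S ⇒ {[{}]}S   [S → { }]
{[{}]}S ⇒ {[{}]}{S}S   [S → { S } S]
{[{}]}{S}S ⇒ {[{}]}{{S}S}S   [S → { S } S]
{[{}]}{{S}S}S ⇒ {[{}]}{{A}S}S   [S → A]
{[{}]}{{A}S}S ⇒ {[{}]}{{[]}S}S   [A → [ ]]
{[{}]}{{[]}S}S ⇒ {[{}]}{{[]}{S}S}S   [S → { S } S]
{[{}]}{{[]}{S}S}S ⇒ {[{}]}{{[]}{A}S}S   [S → A]
{[{}]}{{[]}{A}S}S ⇒ {[{}]}{{[]}{[]}S}S   [A → [ ]]
{[{}]}{{[]}{[]}S}S ⇒ {[{}]}{{[]}{[]}{}}S   [S → { }]
{[{}]}{{[]}{[]}{}}S ⇒ {[{}]}{{[]}{[]}{}}{}   [S → { }]

S⇒{S}S⇒{A}S⇒{[S]}S⇒{[{}]}S⇒{[{}]}{S}S⇒{[{}]}{{S}S}S⇒{[{}]}{{A}S}S⇒{[{}]}{{[]}S}S⇒{[{}]}{{[]}{S}S}S⇒{[{}]}{{[]}{A}S}S⇒{[{}]}{{[]}{[]}S}S⇒{[{}]}{{[]}{[]}{}}S⇒{[{}]}{{[]}{[]}{}}{}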